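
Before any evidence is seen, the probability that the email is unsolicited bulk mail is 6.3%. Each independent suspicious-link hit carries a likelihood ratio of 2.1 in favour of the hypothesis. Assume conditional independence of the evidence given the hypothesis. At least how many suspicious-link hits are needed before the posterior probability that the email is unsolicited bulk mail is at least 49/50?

9

Prior odds: 0.063 ÷ 0.937 = 63/937.
Likelihood ratio per suspicious-link hit = 2.1.
Target posterior odds = 0.98/0.02 = 49.
Require 2.1ⁿ ≥ 49 ÷ (63/937) = 6559/9.
2.1⁸ ≈378.229 falls short of 6559/9 but 2.1⁹ ≈794.28 reaches it, so n = 9.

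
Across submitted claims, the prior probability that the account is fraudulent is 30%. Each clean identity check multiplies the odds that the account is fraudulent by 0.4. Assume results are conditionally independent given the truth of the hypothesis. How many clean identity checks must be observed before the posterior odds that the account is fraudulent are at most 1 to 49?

Prior odds: 0.3 ÷ 0.7 = 3/7.
Likelihood ratio per clean identity check = 0.4.
Target odds = 1/49.
Need (3/7) × 0.4ⁿ ≤ 1/49, i.e. 0.4ⁿ ≤ 1/21.
0.4³ = 0.064 is still above 1/21 but 0.4⁴ = 0.0256 is at or below it, so n = 4.

4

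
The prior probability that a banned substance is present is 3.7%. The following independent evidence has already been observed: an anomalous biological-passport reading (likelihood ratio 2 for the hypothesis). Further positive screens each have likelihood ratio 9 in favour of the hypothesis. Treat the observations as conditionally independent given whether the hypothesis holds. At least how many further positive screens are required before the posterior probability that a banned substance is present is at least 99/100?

Prior odds = 0.037/0.963 = 37/963.
Bayes factor of the evidence already in hand = 2.
Odds after that evidence = (37/963) × 2 = 74/963.
Target odds = 0.99/0.01 = 99.
Need 9ⁿ ≥ 99 ÷ (74/963) = 95337/74.
9³ = 729 falls short of 95337/74 but 9⁴ = 6561 reaches it, so n = 4.

4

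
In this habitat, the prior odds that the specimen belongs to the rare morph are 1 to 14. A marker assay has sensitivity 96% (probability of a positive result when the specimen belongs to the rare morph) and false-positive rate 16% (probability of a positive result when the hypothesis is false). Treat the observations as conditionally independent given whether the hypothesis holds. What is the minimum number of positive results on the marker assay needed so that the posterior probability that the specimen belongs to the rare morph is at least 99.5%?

Prior odds = 1/14.
Likelihood ratio of a positive result = 0.96/0.16 = 6.
Target odds: 0.995 ÷ 0.005 = 199.
Require 6ⁿ ≥ 199 ÷ (1/14) = 2786.
6⁴ = 1296 falls short of 2786 but 6⁵ = 7776 reaches it, so n = 5.

5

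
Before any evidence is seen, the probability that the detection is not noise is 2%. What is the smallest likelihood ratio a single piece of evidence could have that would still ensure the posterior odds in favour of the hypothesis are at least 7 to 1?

Prior odds = 0.02/0.98 = 1/49.
Target odds = 7.
Required Bayes factor = 7 ÷ (1/49) = 343.

343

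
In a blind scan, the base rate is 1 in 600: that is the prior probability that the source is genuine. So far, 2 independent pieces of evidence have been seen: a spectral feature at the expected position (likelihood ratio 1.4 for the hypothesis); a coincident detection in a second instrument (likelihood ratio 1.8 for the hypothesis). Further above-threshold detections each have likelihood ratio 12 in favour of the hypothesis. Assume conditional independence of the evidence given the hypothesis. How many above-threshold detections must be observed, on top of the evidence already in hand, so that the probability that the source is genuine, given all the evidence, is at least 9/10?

Prior odds = (1/600)/(599/600) = 1/599.
Combined Bayes factor of the evidence already in hand = 1.4 × 1.8 = 2.52.
Odds after that evidence = (1/599) × 2.52 = 63/14975.
Target odds = 0.9/0.1 = 9.
Need 12ⁿ ≥ 9 ÷ (63/14975) = 14975/7.
12³ = 1728 falls short of 14975/7 but 12⁴ = 20736 reaches it, so n = 4.

4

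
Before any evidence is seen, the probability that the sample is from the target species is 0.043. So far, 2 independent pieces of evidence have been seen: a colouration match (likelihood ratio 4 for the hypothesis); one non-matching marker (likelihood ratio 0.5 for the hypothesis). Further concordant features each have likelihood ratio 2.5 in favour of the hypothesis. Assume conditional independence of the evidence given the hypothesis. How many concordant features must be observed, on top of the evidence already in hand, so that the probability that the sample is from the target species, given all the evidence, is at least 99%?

Prior odds = 0.043/0.957 = 43/957.
Combined Bayes factor of the evidence already in hand = 4 × 0.5 = 2.
Odds after that evidence = (43/957) × 2 = 86/957.
Target odds = 0.99/0.01 = 99.
Need 2.5ⁿ ≥ 99 ÷ (86/957) = 94743/86.
2.5⁷ = 610.3515625 falls short of 94743/86 but 2.5⁸ = 390625/256 reaches it, so n = 8.

8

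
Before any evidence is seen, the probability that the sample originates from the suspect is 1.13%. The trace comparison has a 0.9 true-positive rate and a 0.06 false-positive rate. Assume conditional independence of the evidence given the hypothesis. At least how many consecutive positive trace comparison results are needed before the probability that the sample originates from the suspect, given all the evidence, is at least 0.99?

4

Prior odds: 0.0113 ÷ 0.9887 = 113/9887.
Likelihood ratio of a positive result = 0.9/0.06 = 15.
Target posterior odds = 0.99/0.01 = 99.
Need (113/9887) × 15ⁿ ≥ 99, i.e. 15ⁿ ≥ 978813/113.
15³ = 3375 falls short of 978813/113 but 15⁴ = 50625 reaches it, so n = 4.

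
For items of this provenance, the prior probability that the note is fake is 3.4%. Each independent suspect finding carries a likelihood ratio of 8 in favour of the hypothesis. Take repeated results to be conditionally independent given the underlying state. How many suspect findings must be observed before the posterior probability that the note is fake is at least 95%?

4

Prior odds = 0.034/0.966 = 17/483.
Likelihood ratio per suspect finding = 8.
Target posterior odds = 0.95/0.05 = 19.
Need (17/483) × 8ⁿ ≥ 19, i.e. 8ⁿ ≥ 9177/17.
8³ = 512 falls short of 9177/17 but 8⁴ = 4096 reaches it, so n = 4.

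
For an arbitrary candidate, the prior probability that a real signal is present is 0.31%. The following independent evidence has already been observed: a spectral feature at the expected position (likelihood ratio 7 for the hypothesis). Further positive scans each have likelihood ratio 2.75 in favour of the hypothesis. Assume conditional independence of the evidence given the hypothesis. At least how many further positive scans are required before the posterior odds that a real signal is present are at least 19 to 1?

7

Prior odds = 0.0031/0.9969 = 31/9969.
Bayes factor of the evidence already in hand = 7.
Odds after that evidence = (31/9969) × 7 = 217/9969.
Target odds = 19.
Need 2.75ⁿ ≥ 19 ÷ (217/9969) = 189411/217.
2.75⁶ = 1771561/4096 falls short of 189411/217 but 2.75⁷ = 19487171/16384 reaches it, so n = 7.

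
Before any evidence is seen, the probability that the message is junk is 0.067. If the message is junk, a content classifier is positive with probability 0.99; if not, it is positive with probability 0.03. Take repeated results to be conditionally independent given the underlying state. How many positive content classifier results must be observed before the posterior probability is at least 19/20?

2

Prior odds: 0.067 ÷ 0.933 = 67/933.
Likelihood ratio of a positive = 0.99/0.03 = 33.
Target odds: 0.95 ÷ 0.05 = 19.
Need (67/933) × 33ⁿ ≥ 19, i.e. 33ⁿ ≥ 17727/67.
33¹ = 33 falls short of 17727/67 but 33² = 1089 reaches it, so n = 2.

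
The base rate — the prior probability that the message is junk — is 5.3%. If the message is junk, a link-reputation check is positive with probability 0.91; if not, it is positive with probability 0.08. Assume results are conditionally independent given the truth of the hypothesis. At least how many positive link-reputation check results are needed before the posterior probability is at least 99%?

Prior odds = 0.053/0.947 = 53/947.
Likelihood ratio of a positive = 0.91/0.08 = 11.375.
Target odds: 0.99 ÷ 0.01 = 99.
Need (53/947) × 11.375ⁿ ≥ 99, i.e. 11.375ⁿ ≥ 93753/53.
11.375³ = 753571/512 falls short of 93753/53 but 11.375⁴ = 68574961/4096 reaches it, so n = 4.

4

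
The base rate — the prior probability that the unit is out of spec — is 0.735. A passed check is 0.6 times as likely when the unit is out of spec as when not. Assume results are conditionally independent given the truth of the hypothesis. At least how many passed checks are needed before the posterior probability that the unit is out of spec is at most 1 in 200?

Prior odds = 0.735/0.265 = 147/53.
Likelihood ratio per passed check = 0.6.
Target posterior odds = 0.005/0.995 = 1/199.
Need (147/53) × 0.6ⁿ ≤ 1/199, i.e. 0.6ⁿ ≤ 53/29253.
0.6¹² = 531441/244140625 is still above 53/29253 but 0.6¹³ ≈0.00130607 is at or below it, so n = 13.

13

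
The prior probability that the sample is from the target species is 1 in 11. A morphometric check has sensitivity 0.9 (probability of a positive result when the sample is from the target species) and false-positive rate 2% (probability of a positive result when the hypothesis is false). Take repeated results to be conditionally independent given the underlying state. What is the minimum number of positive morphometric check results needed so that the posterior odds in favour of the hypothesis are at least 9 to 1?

Prior odds = (1/11)/(10/11) = 0.1.
Likelihood ratio of a positive result = 0.9/0.02 = 45.
Target odds = 9.
Need 0.1 × 45ⁿ ≥ 9, i.e. 45ⁿ ≥ 90.
45¹ = 45 falls short of 90 but 45² = 2025 reaches it, so n = 2.

2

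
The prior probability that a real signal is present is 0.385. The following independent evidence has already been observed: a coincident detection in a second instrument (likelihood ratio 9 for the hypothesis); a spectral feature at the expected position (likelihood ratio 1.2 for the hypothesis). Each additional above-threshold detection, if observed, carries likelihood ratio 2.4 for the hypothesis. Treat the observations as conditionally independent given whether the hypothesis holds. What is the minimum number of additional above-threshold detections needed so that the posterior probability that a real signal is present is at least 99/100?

Prior odds = 0.385/0.615 = 77/123.
Combined Bayes factor of the evidence already in hand = 9 × 1.2 = 10.8.
Odds after that evidence = (77/123) × 10.8 = 1386/205.
Target odds = 0.99/0.01 = 99.
Need 2.4ⁿ ≥ 99 ÷ (1386/205) = 205/14.
2.4³ = 13.824 falls short of 205/14 but 2.4⁴ = 33.1776 reaches it, so n = 4.

4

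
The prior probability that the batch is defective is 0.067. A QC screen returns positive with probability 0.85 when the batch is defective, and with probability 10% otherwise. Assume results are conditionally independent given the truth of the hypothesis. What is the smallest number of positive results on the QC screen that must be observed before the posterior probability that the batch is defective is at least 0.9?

3

Prior odds = 0.067/0.933 = 67/933.
Likelihood ratio of a positive result = 0.85/0.1 = 8.5.
Target odds: 0.9 ÷ 0.1 = 9.
Require 8.5ⁿ ≥ 9 ÷ (67/933) = 8397/67.
8.5² = 72.25 falls short of 8397/67 but 8.5³ = 614.125 reaches it, so n = 3.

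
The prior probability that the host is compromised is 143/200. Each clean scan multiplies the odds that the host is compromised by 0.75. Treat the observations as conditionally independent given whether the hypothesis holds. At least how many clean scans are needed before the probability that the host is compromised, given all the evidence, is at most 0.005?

Prior odds: 0.715 ÷ 0.285 = 143/57.
Likelihood ratio per clean scan = 0.75.
Target posterior odds = 0.005/0.995 = 1/199.
Require 0.75ⁿ ≤ 1/199 ÷ (143/57) = 57/28457.
0.75²¹ ≈0.00237841 is still above 57/28457 but 0.75²² ≈0.00178381 is at or below it, so n = 22.

22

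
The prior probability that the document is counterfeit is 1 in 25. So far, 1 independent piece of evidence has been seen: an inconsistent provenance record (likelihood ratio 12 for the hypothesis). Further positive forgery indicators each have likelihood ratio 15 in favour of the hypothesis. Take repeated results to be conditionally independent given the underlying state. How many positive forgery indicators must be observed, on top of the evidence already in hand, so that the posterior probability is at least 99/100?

Prior odds = 0.04/0.96 = 1/24.
Bayes factor of the evidence already in hand = 12.
Odds after that evidence = (1/24) × 12 = 0.5.
Target odds = 0.99/0.01 = 99.
Need 15ⁿ ≥ 99 ÷ 0.5 = 198.
15¹ = 15 falls short of 198 but 15² = 225 reaches it, so n = 2.

2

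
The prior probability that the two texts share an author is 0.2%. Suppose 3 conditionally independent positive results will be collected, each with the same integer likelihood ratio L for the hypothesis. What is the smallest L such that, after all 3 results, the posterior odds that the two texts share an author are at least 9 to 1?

17

Prior odds = 0.002/0.998 = 1/499.
Target odds = 9.
Need L³ ≥ 9 ÷ (1/499) = 4491.
16³ = 4096 < 4491 ≤ 4913 = 17³, so L = 17.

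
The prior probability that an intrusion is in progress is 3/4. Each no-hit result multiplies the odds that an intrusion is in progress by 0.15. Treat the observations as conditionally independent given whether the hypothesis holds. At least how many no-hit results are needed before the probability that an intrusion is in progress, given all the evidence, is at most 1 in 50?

3

Prior odds = 0.75/0.25 = 3.
Likelihood ratio per no-hit result = 0.15.
Target posterior odds = 0.02/0.98 = 1/49.
Need 3 × 0.15ⁿ ≤ 1/49, i.e. 0.15ⁿ ≤ 1/147.
0.15² = 0.0225 is still above 1/147 but 0.15³ = 0.003375 is at or below it, so n = 3.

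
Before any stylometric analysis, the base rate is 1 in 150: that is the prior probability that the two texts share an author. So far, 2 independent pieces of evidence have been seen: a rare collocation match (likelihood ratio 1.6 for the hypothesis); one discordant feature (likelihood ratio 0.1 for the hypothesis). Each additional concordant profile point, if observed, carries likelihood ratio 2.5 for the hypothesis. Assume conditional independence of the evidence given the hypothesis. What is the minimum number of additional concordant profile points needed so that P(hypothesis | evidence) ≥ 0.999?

Prior odds = (1/150)/(149/150) = 1/149.
Combined Bayes factor of the evidence already in hand = 1.6 × 0.1 = 0.16.
Odds after that evidence = (1/149) × 0.16 = 4/3725.
Target odds = 0.999/0.001 = 999.
Need 2.5ⁿ ≥ 999 ÷ (4/3725) = 930318.75.
2.5¹⁴ ≈372529 falls short of 930318.75 but 2.5¹⁵ ≈931323 reaches it, so n = 15.

15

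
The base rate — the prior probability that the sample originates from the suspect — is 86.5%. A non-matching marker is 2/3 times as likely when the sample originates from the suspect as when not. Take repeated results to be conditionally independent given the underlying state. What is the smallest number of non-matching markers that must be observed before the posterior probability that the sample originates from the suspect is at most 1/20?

Prior odds = 0.865/0.135 = 173/27.
Likelihood ratio per non-matching marker = 2/3.
Target posterior odds = 0.05/0.95 = 1/19.
Require (2/3)ⁿ ≤ 1/19 ÷ (173/27) = 27/3287.
(2/3)¹¹ = 2048/177147 is still above 27/3287 but (2/3)¹² = 4096/531441 is at or below it, so n = 12.

12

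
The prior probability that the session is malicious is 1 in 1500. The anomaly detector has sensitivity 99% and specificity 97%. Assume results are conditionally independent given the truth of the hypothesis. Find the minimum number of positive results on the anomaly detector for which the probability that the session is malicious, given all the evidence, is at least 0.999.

5

Prior odds: (1/1500) ÷ (1499/1500) = 1/1499.
False-positive rate = 1 − 0.97 = 0.03; likelihood ratio of a positive = 0.99/0.03 = 33.
Target posterior odds = 0.999/0.001 = 999.
Require 33ⁿ ≥ 999 ÷ (1/1499) = 1497501.
33⁴ = 1185921 falls short of 1497501 but 33⁵ = 39135393 reaches it, so n = 5.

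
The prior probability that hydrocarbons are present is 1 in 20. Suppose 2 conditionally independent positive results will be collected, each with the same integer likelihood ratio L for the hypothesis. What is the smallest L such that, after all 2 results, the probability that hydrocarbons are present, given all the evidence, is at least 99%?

Prior odds = 0.05/0.95 = 1/19.
Target odds = 0.99/0.01 = 99.
Need L² ≥ 99 ÷ (1/19) = 1881.
43² = 1849 < 1881 ≤ 1936 = 44², so L = 44.

44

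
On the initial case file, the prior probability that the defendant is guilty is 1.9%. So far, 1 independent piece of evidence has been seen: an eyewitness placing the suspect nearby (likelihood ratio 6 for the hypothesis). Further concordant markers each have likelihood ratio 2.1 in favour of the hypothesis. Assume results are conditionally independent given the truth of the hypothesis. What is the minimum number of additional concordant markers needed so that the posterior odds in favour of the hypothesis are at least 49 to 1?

Prior odds = 0.019/0.981 = 19/981.
Bayes factor of the evidence already in hand = 6.
Odds after that evidence = (19/981) × 6 = 38/327.
Target odds = 49.
Need 2.1ⁿ ≥ 49 ÷ (38/327) = 16023/38.
2.1⁸ ≈378.229 falls short of 16023/38 but 2.1⁹ ≈794.28 reaches it, so n = 9.

9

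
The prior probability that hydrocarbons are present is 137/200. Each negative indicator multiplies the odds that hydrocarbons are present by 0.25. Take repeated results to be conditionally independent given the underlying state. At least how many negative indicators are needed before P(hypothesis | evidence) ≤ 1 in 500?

Prior odds: 0.685 ÷ 0.315 = 137/63.
Likelihood ratio per negative indicator = 0.25.
Target posterior odds = 0.002/0.998 = 1/499.
Require 0.25ⁿ ≤ 1/499 ÷ (137/63) = 63/68363.
0.25⁵ = 1/1024 is still above 63/68363 but 0.25⁶ = 1/4096 is at or below it, so n = 6.

6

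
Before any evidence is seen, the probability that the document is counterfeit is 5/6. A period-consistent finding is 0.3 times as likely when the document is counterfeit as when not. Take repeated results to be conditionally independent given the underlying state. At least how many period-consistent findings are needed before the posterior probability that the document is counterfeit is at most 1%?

6

Prior odds: (5/6) ÷ (1/6) = 5.
Likelihood ratio per period-consistent finding = 0.3.
Target odds: 0.01 ÷ 0.99 = 1/99.
Need 5 × 0.3ⁿ ≤ 1/99, i.e. 0.3ⁿ ≤ 1/495.
0.3⁵ = 243/100000 is still above 1/495 but 0.3⁶ = 729/1000000 is at or below it, so n = 6.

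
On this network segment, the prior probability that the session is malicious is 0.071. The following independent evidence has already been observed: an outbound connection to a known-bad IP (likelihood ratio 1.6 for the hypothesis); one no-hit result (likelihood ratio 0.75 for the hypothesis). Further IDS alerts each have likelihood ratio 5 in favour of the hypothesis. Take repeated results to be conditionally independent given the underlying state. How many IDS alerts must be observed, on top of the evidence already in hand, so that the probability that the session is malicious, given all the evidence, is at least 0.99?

5

Prior odds = 0.071/0.929 = 71/929.
Combined Bayes factor of the evidence already in hand = 1.6 × 0.75 = 1.2.
Odds after that evidence = (71/929) × 1.2 = 426/4645.
Target odds = 0.99/0.01 = 99.
Need 5ⁿ ≥ 99 ÷ (426/4645) = 153285/142.
5⁴ = 625 falls short of 153285/142 but 5⁵ = 3125 reaches it, so n = 5.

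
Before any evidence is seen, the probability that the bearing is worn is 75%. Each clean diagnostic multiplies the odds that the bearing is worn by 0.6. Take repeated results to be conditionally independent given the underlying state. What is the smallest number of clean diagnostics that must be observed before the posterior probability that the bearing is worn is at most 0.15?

6

Prior odds: 0.75 ÷ 0.25 = 3.
Likelihood ratio per clean diagnostic = 0.6.
Target odds: 0.15 ÷ 0.85 = 3/17.
Need 3 × 0.6ⁿ ≤ 3/17, i.e. 0.6ⁿ ≤ 1/17.
0.6⁵ = 0.07776 is still above 1/17 but 0.6⁶ = 729/15625 is at or below it, so n = 6.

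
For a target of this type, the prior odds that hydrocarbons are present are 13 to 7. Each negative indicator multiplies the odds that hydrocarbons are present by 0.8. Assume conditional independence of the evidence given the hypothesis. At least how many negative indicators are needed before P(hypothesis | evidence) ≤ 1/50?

21

Prior odds = 13/7.
Likelihood ratio per negative indicator = 0.8.
Target posterior odds = 0.02/0.98 = 1/49.
Require 0.8ⁿ ≤ 1/49 ÷ (13/7) = 1/91.
0.8²⁰ ≈0.0115292 is still above 1/91 but 0.8²¹ ≈0.00922337 is at or below it, so n = 21.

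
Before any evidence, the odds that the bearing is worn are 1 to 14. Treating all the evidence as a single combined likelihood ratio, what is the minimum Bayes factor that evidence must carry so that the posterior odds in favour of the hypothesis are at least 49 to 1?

Prior odds = 1/14.
Target odds = 49.
Required Bayes factor = 49 ÷ (1/14) = 686.

686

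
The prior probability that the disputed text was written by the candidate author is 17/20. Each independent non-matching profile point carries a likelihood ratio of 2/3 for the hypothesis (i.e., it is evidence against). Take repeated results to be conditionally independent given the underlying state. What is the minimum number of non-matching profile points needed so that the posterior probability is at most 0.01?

16

Prior odds = 0.85/0.15 = 17/3.
Likelihood ratio per non-matching profile point = 2/3.
Target posterior odds = 0.01/0.99 = 1/99.
Need (17/3) × (2/3)ⁿ ≤ 1/99, i.e. (2/3)ⁿ ≤ 1/561.
(2/3)¹⁵ = 32768/14348907 is still above 1/561 but (2/3)¹⁶ = 65536/43046721 is at or below it, so n = 16.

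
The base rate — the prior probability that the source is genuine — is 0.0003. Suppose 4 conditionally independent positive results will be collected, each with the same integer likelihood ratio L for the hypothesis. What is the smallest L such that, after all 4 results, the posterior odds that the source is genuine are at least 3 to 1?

10

Prior odds = 0.0003/0.9997 = 3/9997.
Target odds = 3.
Need L⁴ ≥ 3 ÷ (3/9997) = 9997.
9⁴ = 6561 < 9997 ≤ 10000 = 10⁴, so L = 10.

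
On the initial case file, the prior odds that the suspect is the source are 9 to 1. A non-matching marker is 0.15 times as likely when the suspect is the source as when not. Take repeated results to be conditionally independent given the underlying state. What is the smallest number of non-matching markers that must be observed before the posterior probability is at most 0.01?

Prior odds = 9.
Likelihood ratio per non-matching marker = 0.15.
Target posterior odds = 0.01/0.99 = 1/99.
Require 0.15ⁿ ≤ 1/99 ÷ 9 = 1/891.
0.15³ = 0.003375 is still above 1/891 but 0.15⁴ = 81/160000 is at or below it, so n = 4.

4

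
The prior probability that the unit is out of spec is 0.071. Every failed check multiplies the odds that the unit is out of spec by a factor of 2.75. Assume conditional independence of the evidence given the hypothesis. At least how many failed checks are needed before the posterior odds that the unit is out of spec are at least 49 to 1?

7

Prior odds = 0.071/0.929 = 71/929.
Likelihood ratio per failed check = 2.75.
Target odds = 49.
Require 2.75ⁿ ≥ 49 ÷ (71/929) = 45521/71.
2.75⁶ = 1771561/4096 falls short of 45521/71 but 2.75⁷ = 19487171/16384 reaches it, so n = 7.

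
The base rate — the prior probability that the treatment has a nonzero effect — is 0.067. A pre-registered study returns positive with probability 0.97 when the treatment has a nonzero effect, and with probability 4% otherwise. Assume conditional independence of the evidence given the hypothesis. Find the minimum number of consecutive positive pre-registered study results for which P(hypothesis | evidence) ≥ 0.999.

Prior odds = 0.067/0.933 = 67/933.
Likelihood ratio of a positive result = 0.97/0.04 = 24.25.
Target odds: 0.999 ÷ 0.001 = 999.
Need (67/933) × 24.25ⁿ ≥ 999, i.e. 24.25ⁿ ≥ 932067/67.
24.25² = 588.0625 falls short of 932067/67 but 24.25³ = 912673/64 reaches it, so n = 3.

3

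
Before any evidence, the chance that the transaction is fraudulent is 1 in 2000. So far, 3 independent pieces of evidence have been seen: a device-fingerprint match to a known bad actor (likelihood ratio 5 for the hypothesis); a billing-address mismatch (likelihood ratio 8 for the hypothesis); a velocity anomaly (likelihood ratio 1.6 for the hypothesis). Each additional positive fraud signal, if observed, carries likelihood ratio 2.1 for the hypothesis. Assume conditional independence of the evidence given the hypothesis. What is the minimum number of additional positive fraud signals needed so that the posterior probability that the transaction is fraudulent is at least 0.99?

Prior odds = 0.0005/0.9995 = 1/1999.
Combined Bayes factor of the evidence already in hand = 5 × 8 × 1.6 = 64.
Odds after that evidence = (1/1999) × 64 = 64/1999.
Target odds = 0.99/0.01 = 99.
Need 2.1ⁿ ≥ 99 ÷ (64/1999) = 3092.203125.
2.1¹⁰ ≈1667.99 falls short of 3092.203125 but 2.1¹¹ ≈3502.78 reaches it, so n = 11.

11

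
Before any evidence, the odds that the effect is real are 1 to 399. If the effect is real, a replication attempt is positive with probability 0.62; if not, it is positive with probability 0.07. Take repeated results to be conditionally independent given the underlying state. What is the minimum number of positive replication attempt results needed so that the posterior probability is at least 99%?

5

Prior odds = 1/399.
Likelihood ratio of a positive = 0.62/0.07 = 62/7.
Target odds: 0.99 ÷ 0.01 = 99.
Require (62/7)ⁿ ≥ 99 ÷ (1/399) = 39501.
(62/7)⁴ = 14776336/2401 falls short of 39501 but (62/7)⁵ = 916132832/16807 reaches it, so n = 5.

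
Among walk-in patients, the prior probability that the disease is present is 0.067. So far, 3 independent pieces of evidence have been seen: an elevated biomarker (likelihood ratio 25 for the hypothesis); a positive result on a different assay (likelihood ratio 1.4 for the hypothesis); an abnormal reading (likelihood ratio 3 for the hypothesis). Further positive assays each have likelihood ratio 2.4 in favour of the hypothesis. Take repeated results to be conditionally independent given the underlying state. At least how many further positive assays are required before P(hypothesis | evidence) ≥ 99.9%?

6

Prior odds = 0.067/0.933 = 67/933.
Combined Bayes factor of the evidence already in hand = 25 × 1.4 × 3 = 105.
Odds after that evidence = (67/933) × 105 = 2345/311.
Target odds = 0.999/0.001 = 999.
Need 2.4ⁿ ≥ 999 ÷ (2345/311) = 310689/2345.
2.4⁵ = 79.62624 falls short of 310689/2345 but 2.4⁶ = 2985984/15625 reaches it, so n = 6.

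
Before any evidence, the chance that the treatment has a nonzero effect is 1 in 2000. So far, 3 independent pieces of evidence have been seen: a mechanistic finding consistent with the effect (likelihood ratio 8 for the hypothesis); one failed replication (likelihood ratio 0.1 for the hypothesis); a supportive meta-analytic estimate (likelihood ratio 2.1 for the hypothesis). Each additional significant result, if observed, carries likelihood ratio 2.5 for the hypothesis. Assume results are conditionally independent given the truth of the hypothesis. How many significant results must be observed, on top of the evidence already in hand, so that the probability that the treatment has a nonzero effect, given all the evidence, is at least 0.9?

Prior odds = 0.0005/0.9995 = 1/1999.
Combined Bayes factor of the evidence already in hand = 8 × 0.1 × 2.1 = 1.68.
Odds after that evidence = (1/1999) × 1.68 = 42/49975.
Target odds = 0.9/0.1 = 9.
Need 2.5ⁿ ≥ 9 ÷ (42/49975) = 149925/14.
2.5¹⁰ = 9765625/1024 falls short of 149925/14 but 2.5¹¹ = 48828125/2048 reaches it, so n = 11.

11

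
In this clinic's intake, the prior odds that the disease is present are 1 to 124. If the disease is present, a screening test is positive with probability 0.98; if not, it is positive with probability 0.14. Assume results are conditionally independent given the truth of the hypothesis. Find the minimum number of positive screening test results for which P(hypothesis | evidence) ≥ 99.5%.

6

Prior odds = 1/124.
Likelihood ratio of a positive = 0.98/0.14 = 7.
Target posterior odds = 0.995/0.005 = 199.
Need (1/124) × 7ⁿ ≥ 199, i.e. 7ⁿ ≥ 24676.
7⁵ = 16807 falls short of 24676 but 7⁶ = 117649 reaches it, so n = 6.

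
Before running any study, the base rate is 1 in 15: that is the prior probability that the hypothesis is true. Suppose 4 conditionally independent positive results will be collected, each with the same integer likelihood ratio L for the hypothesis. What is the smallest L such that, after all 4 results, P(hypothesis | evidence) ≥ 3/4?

Prior odds = (1/15)/(14/15) = 1/14.
Target odds = 0.75/0.25 = 3.
Need L⁴ ≥ 3 ÷ (1/14) = 42.
2⁴ = 16 < 42 ≤ 81 = 3⁴, so L = 3.

3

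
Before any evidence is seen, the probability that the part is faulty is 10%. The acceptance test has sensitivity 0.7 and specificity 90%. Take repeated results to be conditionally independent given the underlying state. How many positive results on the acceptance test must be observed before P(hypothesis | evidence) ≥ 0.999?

Prior odds: 0.1 ÷ 0.9 = 1/9.
False-positive rate = 1 − 0.9 = 0.1; likelihood ratio of a positive = 0.7/0.1 = 7.
Target posterior odds = 0.999/0.001 = 999.
Need (1/9) × 7ⁿ ≥ 999, i.e. 7ⁿ ≥ 8991.
7⁴ = 2401 falls short of 8991 but 7⁵ = 16807 reaches it, so n = 5.

5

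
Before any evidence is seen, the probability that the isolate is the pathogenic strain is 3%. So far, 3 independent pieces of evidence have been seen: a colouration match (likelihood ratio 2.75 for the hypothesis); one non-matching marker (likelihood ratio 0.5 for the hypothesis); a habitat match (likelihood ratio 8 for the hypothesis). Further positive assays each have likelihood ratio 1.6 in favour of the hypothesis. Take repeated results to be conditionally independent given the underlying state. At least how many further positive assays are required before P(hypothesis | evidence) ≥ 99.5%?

14

Prior odds = 0.03/0.97 = 3/97.
Combined Bayes factor of the evidence already in hand = 2.75 × 0.5 × 8 = 11.
Odds after that evidence = (3/97) × 11 = 33/97.
Target odds = 0.995/0.005 = 199.
Need 1.6ⁿ ≥ 199 ÷ (33/97) = 19303/33.
1.6¹³ ≈450.36 falls short of 19303/33 but 1.6¹⁴ ≈720.576 reaches it, so n = 14.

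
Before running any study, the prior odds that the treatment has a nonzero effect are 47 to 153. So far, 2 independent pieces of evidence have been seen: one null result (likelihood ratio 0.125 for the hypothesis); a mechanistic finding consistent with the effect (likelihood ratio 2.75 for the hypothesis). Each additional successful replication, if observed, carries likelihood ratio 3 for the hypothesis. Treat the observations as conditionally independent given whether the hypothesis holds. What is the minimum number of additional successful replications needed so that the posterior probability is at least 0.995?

7

Prior odds = 47/153.
Combined Bayes factor of the evidence already in hand = 0.125 × 2.75 = 0.34375.
Odds after that evidence = (47/153) × 0.34375 = 517/4896.
Target odds = 0.995/0.005 = 199.
Need 3ⁿ ≥ 199 ÷ (517/4896) = 974304/517.
3⁶ = 729 falls short of 974304/517 but 3⁷ = 2187 reaches it, so n = 7.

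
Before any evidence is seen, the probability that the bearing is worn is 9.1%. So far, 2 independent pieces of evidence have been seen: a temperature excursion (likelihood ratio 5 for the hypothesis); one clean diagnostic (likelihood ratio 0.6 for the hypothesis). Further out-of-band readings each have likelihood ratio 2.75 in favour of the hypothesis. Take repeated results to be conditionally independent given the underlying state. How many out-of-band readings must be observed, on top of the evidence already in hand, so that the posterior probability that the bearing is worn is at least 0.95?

5

Prior odds = 0.091/0.909 = 91/909.
Combined Bayes factor of the evidence already in hand = 5 × 0.6 = 3.
Odds after that evidence = (91/909) × 3 = 91/303.
Target odds = 0.95/0.05 = 19.
Need 2.75ⁿ ≥ 19 ÷ (91/303) = 5757/91.
2.75⁴ = 57.19140625 falls short of 5757/91 but 2.75⁵ = 161051/1024 reaches it, so n = 5.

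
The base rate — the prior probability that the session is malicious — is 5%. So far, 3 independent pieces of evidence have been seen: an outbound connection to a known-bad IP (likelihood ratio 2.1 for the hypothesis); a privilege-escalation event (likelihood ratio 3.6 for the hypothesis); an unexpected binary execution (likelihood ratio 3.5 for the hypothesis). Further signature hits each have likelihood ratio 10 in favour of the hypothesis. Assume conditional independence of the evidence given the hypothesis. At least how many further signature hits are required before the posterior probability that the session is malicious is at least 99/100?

Prior odds = 0.05/0.95 = 1/19.
Combined Bayes factor of the evidence already in hand = 2.1 × 3.6 × 3.5 = 26.46.
Odds after that evidence = (1/19) × 26.46 = 1323/950.
Target odds = 0.99/0.01 = 99.
Need 10ⁿ ≥ 99 ÷ (1323/950) = 10450/147.
10¹ = 10 falls short of 10450/147 but 10² = 100 reaches it, so n = 2.

2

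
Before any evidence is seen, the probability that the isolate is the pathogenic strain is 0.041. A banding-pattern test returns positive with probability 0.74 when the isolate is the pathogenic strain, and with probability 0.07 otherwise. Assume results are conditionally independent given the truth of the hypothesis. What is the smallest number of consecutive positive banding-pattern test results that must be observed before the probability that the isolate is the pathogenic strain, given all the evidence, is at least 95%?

3

Prior odds: 0.041 ÷ 0.959 = 41/959.
Likelihood ratio of a positive result = 0.74/0.07 = 74/7.
Target posterior odds = 0.95/0.05 = 19.
Require (74/7)ⁿ ≥ 19 ÷ (41/959) = 18221/41.
(74/7)² = 5476/49 falls short of 18221/41 but (74/7)³ = 405224/343 reaches it, so n = 3.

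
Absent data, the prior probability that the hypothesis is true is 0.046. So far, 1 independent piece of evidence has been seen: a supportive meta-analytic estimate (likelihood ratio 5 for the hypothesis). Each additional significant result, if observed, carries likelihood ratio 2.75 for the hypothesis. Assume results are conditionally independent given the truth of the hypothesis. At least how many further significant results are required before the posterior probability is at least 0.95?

Prior odds = 0.046/0.954 = 23/477.
Bayes factor of the evidence already in hand = 5.
Odds after that evidence = (23/477) × 5 = 115/477.
Target odds = 0.95/0.05 = 19.
Need 2.75ⁿ ≥ 19 ÷ (115/477) = 9063/115.
2.75⁴ = 57.19140625 falls short of 9063/115 but 2.75⁵ = 161051/1024 reaches it, so n = 5.

5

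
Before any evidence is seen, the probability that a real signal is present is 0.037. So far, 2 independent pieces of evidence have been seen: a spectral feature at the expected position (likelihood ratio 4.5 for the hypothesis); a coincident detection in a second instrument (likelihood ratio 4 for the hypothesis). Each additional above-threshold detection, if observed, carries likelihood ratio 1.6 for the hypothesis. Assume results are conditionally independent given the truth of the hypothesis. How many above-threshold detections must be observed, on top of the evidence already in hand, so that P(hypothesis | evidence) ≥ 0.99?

Prior odds = 0.037/0.963 = 37/963.
Combined Bayes factor of the evidence already in hand = 4.5 × 4 = 18.
Odds after that evidence = (37/963) × 18 = 74/107.
Target odds = 0.99/0.01 = 99.
Need 1.6ⁿ ≥ 99 ÷ (74/107) = 10593/74.
1.6¹⁰ ≈109.951 falls short of 10593/74 but 1.6¹¹ ≈175.922 reaches it, so n = 11.

11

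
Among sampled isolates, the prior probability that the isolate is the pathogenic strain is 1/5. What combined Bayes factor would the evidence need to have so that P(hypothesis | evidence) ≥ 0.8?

16

Prior odds = 0.2/0.8 = 0.25.
Target odds = 0.8/0.2 = 4.
Required Bayes factor = 4 ÷ 0.25 = 16.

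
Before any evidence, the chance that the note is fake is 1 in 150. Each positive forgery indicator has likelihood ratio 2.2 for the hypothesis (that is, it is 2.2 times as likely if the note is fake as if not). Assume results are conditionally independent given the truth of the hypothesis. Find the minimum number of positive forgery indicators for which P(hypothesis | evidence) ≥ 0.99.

13

Prior odds = (1/150)/(149/150) = 1/149.
Likelihood ratio per positive forgery indicator = 2.2.
Target posterior odds = 0.99/0.01 = 99.
Need (1/149) × 2.2ⁿ ≥ 99, i.e. 2.2ⁿ ≥ 14751.
2.2¹² ≈12855 falls short of 14751 but 2.2¹³ ≈28281 reaches it, so n = 13.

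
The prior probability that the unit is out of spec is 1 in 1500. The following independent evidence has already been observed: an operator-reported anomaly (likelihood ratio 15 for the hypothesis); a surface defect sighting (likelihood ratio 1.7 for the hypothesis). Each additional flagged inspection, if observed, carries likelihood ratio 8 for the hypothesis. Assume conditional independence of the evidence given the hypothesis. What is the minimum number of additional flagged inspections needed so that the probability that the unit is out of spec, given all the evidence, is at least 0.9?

Prior odds = (1/1500)/(1499/1500) = 1/1499.
Combined Bayes factor of the evidence already in hand = 15 × 1.7 = 25.5.
Odds after that evidence = (1/1499) × 25.5 = 51/2998.
Target odds = 0.9/0.1 = 9.
Need 8ⁿ ≥ 9 ÷ (51/2998) = 8994/17.
8³ = 512 falls short of 8994/17 but 8⁴ = 4096 reaches it, so n = 4.

4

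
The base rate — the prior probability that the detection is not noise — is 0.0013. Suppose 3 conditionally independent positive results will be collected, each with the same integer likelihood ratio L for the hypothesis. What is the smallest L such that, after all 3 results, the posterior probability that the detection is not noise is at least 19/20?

25

Prior odds = 0.0013/0.9987 = 13/9987.
Target odds = 0.95/0.05 = 19.
Need L³ ≥ 19 ÷ (13/9987) = 189753/13.
24³ = 13824 < 189753/13 ≤ 15625 = 25³, so L = 25.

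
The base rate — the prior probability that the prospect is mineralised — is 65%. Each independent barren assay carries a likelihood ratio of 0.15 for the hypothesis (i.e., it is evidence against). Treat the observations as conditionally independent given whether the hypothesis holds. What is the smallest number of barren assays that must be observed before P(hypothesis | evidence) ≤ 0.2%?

Prior odds = 0.65/0.35 = 13/7.
Likelihood ratio per barren assay = 0.15.
Target posterior odds = 0.002/0.998 = 1/499.
Require 0.15ⁿ ≤ 1/499 ÷ (13/7) = 7/6487.
0.15³ = 0.003375 is still above 7/6487 but 0.15⁴ = 81/160000 is at or below it, so n = 4.

4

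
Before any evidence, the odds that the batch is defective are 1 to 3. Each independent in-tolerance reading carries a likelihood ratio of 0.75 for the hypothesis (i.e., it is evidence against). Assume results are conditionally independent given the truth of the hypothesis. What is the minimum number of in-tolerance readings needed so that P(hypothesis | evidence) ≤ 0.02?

10

Prior odds = 1/3.
Likelihood ratio per in-tolerance reading = 0.75.
Target posterior odds = 0.02/0.98 = 1/49.
Need (1/3) × 0.75ⁿ ≤ 1/49, i.e. 0.75ⁿ ≤ 3/49.
0.75⁹ = 19683/262144 is still above 3/49 but 0.75¹⁰ = 59049/1048576 is at or below it, so n = 10.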